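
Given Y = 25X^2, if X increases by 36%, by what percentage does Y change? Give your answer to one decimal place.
85.0%

For Y = 25X^2:
If X → X(1 + 0.36)
Then Y → Y · (1 + 0.36)^2
     = Y · 1.8496

Percentage change = ((1 + 0.36)^2 − 1) × 100% ≈ 85.0%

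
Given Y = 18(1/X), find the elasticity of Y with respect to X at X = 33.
Elasticity = -1

Elasticity = (dY/dX) · (X/Y)

dY/dX = -18/X²
At X = 33: dY/dX = -2/121, Y = 6/11

Elasticity = (-2/121) · (33 / (6/11)) = -1

Interpretation: for a small percentage change in X, the percentage change in Y is approximately -1.00 times as large.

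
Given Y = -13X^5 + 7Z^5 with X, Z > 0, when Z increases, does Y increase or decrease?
Y increases

Taking the partial derivative:
∂Y/∂Z = 35Z^4

∂Y/∂Z = 35Z^4 > 0 (assuming positive values)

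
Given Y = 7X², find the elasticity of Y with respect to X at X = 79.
Elasticity = 2

Elasticity = (dY/dX) · (X/Y)

dY/dX = 14·X
At X = 79: dY/dX = 1106, Y = 43687

Elasticity = 1106 · (79 / 43687) = 2

Interpretation: for a small percentage change in X, the percentage change in Y is approximately 2.00 times as large.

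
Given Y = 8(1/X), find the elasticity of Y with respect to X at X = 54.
Elasticity = -1

Elasticity = (dY/dX) · (X/Y)

dY/dX = -8/X²
At X = 54: dY/dX = -2/729, Y = 4/27

Elasticity = (-2/729) · (54 / (4/27)) = -1

Interpretation: for a small percentage change in X, the percentage change in Y is approximately -1.00 times as large.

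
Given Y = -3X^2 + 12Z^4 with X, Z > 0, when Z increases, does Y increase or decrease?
Y increases

Taking the partial derivative:
∂Y/∂Z = 48Z^3

∂Y/∂Z = 48Z^3 > 0 (assuming positive values)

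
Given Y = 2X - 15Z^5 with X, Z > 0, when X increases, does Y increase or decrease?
Y increases

Taking the partial derivative:
∂Y/∂X = 2

∂Y/∂X = 2 > 0 (assuming positive values)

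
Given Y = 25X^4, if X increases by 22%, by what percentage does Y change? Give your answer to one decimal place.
121.5%

For Y = 25X^4:
If X → X(1 + 0.22)
Then Y → Y · (1 + 0.22)^4
     ≈ Y · 2.2153

Percentage change = ((1 + 0.22)^4 − 1) × 100% ≈ 121.5%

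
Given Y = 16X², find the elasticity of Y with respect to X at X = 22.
Elasticity = 2

Elasticity = (dY/dX) · (X/Y)

dY/dX = 32·X
At X = 22: dY/dX = 704, Y = 7744

Elasticity = 704 · (22 / 7744) = 2

Interpretation: for a small percentage change in X, the percentage change in Y is approximately 2.00 times as large.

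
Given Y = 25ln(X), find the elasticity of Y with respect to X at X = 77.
Elasticity = 1/ln(77) ≈ 0.2302

Elasticity = (dY/dX) · (X/Y)

dY/dX = 25/X
At X = 77: dY/dX = 25/77, Y = 25·ln(77)

Elasticity = (25/77) · (77 / (25·ln(77))) = 1/ln(77) ≈ 0.2302

Interpretation: for a small percentage change in X, the percentage change in Y is approximately 0.23 times as large.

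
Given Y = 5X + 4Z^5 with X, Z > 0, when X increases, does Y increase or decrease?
Y increases

Taking the partial derivative:
∂Y/∂X = 5

∂Y/∂X = 5 > 0 (assuming positive values)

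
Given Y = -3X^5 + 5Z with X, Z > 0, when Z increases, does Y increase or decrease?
Y increases

Taking the partial derivative:
∂Y/∂Z = 5

∂Y/∂Z = 5 > 0 (assuming positive values)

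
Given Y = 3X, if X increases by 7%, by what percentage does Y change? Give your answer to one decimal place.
7.0%

For Y = 3X:
If X → X(1 + 0.07)
Then Y → Y · (1 + 0.07)^1
     = Y · 1.0700

Percentage change = ((1 + 0.07)^1 − 1) × 100% = 7.0%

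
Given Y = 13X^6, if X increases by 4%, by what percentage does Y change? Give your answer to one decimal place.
26.5%

For Y = 13X^6:
If X → X(1 + 0.04)
Then Y → Y · (1 + 0.04)^6
     ≈ Y · 1.2653

Percentage change = ((1 + 0.04)^6 − 1) × 100% ≈ 26.5%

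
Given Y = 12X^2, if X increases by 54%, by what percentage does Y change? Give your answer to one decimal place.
137.2%

For Y = 12X^2:
If X → X(1 + 0.54)
Then Y → Y · (1 + 0.54)^2
     = Y · 2.3716

Percentage change = ((1 + 0.54)^2 − 1) × 100% ≈ 137.2%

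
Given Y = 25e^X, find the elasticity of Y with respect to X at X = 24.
Elasticity = 24

Elasticity = (dY/dX) · (X/Y)

dY/dX = 25·e^X
At X = 24: dY/dX = 25·e^24, Y = 25·e^24

Elasticity = (25·e^24) · (24 / (25·e^24)) = 24

Interpretation: for a small percentage change in X, the percentage change in Y is approximately 24.00 times as large.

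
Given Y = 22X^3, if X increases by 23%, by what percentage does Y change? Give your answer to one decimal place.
86.1%

For Y = 22X^3:
If X → X(1 + 0.23)
Then Y → Y · (1 + 0.23)^3
     ≈ Y · 1.8609

Percentage change = ((1 + 0.23)^3 − 1) × 100% ≈ 86.1%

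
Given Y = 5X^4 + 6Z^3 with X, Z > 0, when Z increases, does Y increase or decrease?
Y increases

Taking the partial derivative:
∂Y/∂Z = 18Z^2

∂Y/∂Z = 18Z^2 > 0 (assuming positive values)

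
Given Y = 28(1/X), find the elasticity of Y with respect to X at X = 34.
Elasticity = -1

Elasticity = (dY/dX) · (X/Y)

dY/dX = -28/X²
At X = 34: dY/dX = -7/289, Y = 14/17

Elasticity = (-7/289) · (34 / (14/17)) = -1

Interpretation: for a small percentage change in X, the percentage change in Y is approximately -1.00 times as large.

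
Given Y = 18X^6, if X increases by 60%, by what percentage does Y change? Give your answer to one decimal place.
1577.7%

For Y = 18X^6:
If X → X(1 + 0.6)
Then Y → Y · (1 + 0.6)^6
     ≈ Y · 16.7772

Percentage change = ((1 + 0.6)^6 − 1) × 100% ≈ 1577.7%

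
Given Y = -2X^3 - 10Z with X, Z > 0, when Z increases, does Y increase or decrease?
Y decreases

Taking the partial derivative:
∂Y/∂Z = -10

∂Y/∂Z = -10 < 0 (assuming positive values)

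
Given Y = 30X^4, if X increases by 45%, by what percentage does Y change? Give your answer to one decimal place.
342.1%

For Y = 30X^4:
If X → X(1 + 0.45)
Then Y → Y · (1 + 0.45)^4
     ≈ Y · 4.4205

Percentage change = ((1 + 0.45)^4 − 1) × 100% ≈ 342.1%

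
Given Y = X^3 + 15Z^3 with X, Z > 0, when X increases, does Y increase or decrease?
Y increases

Taking the partial derivative:
∂Y/∂X = 3X^2

∂Y/∂X = 3X^2 > 0 (assuming positive values)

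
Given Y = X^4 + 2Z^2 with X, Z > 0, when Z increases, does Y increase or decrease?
Y increases

Taking the partial derivative:
∂Y/∂Z = 4Z

∂Y/∂Z = 4Z > 0 (assuming positive values)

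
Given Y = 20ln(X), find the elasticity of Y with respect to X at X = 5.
Elasticity = 1/ln(5) ≈ 0.6213

Elasticity = (dY/dX) · (X/Y)

dY/dX = 20/X
At X = 5: dY/dX = 4, Y = 20·ln(5)

Elasticity = 4 · (5 / (20·ln(5))) = 1/ln(5) ≈ 0.6213

Interpretation: for a small percentage change in X, the percentage change in Y is approximately 0.62 times as large.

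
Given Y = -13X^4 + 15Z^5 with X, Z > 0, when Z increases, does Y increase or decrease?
Y increases

Taking the partial derivative:
∂Y/∂Z = 75Z^4

∂Y/∂Z = 75Z^4 > 0 (assuming positive values)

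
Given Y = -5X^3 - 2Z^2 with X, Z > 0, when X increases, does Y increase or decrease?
Y decreases

Taking the partial derivative:
∂Y/∂X = -15X^2

∂Y/∂X = -15X^2 < 0 (assuming positive values)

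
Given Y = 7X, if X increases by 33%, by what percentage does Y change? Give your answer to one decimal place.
33.0%

For Y = 7X:
If X → X(1 + 0.33)
Then Y → Y · (1 + 0.33)^1
     = Y · 1.3300

Percentage change = ((1 + 0.33)^1 − 1) × 100% = 33.0%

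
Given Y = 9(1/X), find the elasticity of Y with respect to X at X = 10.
Elasticity = -1

Elasticity = (dY/dX) · (X/Y)

dY/dX = -9/X²
At X = 10: dY/dX = -9/100, Y = 9/10

Elasticity = (-9/100) · (10 / (9/10)) = -1

Interpretation: for a small percentage change in X, the percentage change in Y is approximately -1.00 times as large.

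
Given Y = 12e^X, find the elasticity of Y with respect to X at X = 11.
Elasticity = 11

Elasticity = (dY/dX) · (X/Y)

dY/dX = 12·e^X
At X = 11: dY/dX = 12·e^11, Y = 12·e^11

Elasticity = (12·e^11) · (11 / (12·e^11)) = 11

Interpretation: for a small percentage change in X, the percentage change in Y is approximately 11.00 times as large.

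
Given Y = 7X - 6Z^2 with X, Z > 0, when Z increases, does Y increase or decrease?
Y decreases

Taking the partial derivative:
∂Y/∂Z = -12Z

∂Y/∂Z = -12Z < 0 (assuming positive values)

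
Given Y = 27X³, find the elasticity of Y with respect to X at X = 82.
Elasticity = 3

Elasticity = (dY/dX) · (X/Y)

dY/dX = 81·X²
At X = 82: dY/dX = 544644, Y = 14886936

Elasticity = 544644 · (82 / 14886936) = 3

Interpretation: for a small percentage change in X, the percentage change in Y is approximately 3.00 times as large.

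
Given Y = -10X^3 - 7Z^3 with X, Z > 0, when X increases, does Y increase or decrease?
Y decreases

Taking the partial derivative:
∂Y/∂X = -30X^2

∂Y/∂X = -30X^2 < 0 (assuming positive values)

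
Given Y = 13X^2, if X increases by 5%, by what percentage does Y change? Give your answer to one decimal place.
10.3%

For Y = 13X^2:
If X → X(1 + 0.05)
Then Y → Y · (1 + 0.05)^2
     = Y · 1.1025

Percentage change = ((1 + 0.05)^2 − 1) × 100% ≈ 10.3%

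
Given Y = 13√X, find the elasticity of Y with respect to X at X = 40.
Elasticity = 1/2

Elasticity = (dY/dX) · (X/Y)

dY/dX = 13/(2·√X)
At X = 40: dY/dX = 13·√10/40, Y = 26·√10

Elasticity = (13·√10/40) · (40 / (26·√10)) = 1/2

Interpretation: for a small percentage change in X, the percentage change in Y is approximately 0.50 times as large.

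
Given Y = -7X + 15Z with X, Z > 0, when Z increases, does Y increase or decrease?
Y increases

Taking the partial derivative:
∂Y/∂Z = 15

∂Y/∂Z = 15 > 0 (assuming positive values)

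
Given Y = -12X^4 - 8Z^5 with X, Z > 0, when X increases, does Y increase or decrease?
Y decreases

Taking the partial derivative:
∂Y/∂X = -48X^3

∂Y/∂X = -48X^3 < 0 (assuming positive values)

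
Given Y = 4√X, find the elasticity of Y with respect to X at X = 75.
Elasticity = 1/2

Elasticity = (dY/dX) · (X/Y)

dY/dX = 2/√X
At X = 75: dY/dX = 2·√3/15, Y = 20·√3

Elasticity = (2·√3/15) · (75 / (20·√3)) = 1/2

Interpretation: for a small percentage change in X, the percentage change in Y is approximately 0.50 times as large.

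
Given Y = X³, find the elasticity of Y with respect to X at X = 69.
Elasticity = 3

Elasticity = (dY/dX) · (X/Y)

dY/dX = 3·X²
At X = 69: dY/dX = 14283, Y = 328509

Elasticity = 14283 · (69 / 328509) = 3

Interpretation: for a small percentage change in X, the percentage change in Y is approximately 3.00 times as large.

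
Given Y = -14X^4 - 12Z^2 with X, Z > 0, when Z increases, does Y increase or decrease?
Y decreases

Taking the partial derivative:
∂Y/∂Z = -24Z

∂Y/∂Z = -24Z < 0 (assuming positive values)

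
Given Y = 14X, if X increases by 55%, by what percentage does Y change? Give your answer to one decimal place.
55.0%

For Y = 14X:
If X → X(1 + 0.55)
Then Y → Y · (1 + 0.55)^1
     = Y · 1.5500

Percentage change = ((1 + 0.55)^1 − 1) × 100% = 55.0%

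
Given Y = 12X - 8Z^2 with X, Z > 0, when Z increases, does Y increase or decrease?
Y decreases

Taking the partial derivative:
∂Y/∂Z = -16Z

∂Y/∂Z = -16Z < 0 (assuming positive values)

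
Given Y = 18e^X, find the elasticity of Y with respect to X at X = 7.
Elasticity = 7

Elasticity = (dY/dX) · (X/Y)

dY/dX = 18·e^X
At X = 7: dY/dX = 18·e^7, Y = 18·e^7

Elasticity = (18·e^7) · (7 / (18·e^7)) = 7

Interpretation: for a small percentage change in X, the percentage change in Y is approximately 7.00 times as large.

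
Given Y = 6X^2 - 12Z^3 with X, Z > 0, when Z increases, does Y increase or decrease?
Y decreases

Taking the partial derivative:
∂Y/∂Z = -36Z^2

∂Y/∂Z = -36Z^2 < 0 (assuming positive values)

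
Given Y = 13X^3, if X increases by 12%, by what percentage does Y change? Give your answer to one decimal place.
40.5%

For Y = 13X^3:
If X → X(1 + 0.12)
Then Y → Y · (1 + 0.12)^3
     ≈ Y · 1.4049

Percentage change = ((1 + 0.12)^3 − 1) × 100% ≈ 40.5%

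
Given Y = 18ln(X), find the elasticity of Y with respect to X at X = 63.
Elasticity = 1/ln(63) ≈ 0.2414

Elasticity = (dY/dX) · (X/Y)

dY/dX = 18/X
At X = 63: dY/dX = 2/7, Y = 18·ln(63)

Elasticity = (2/7) · (63 / (18·ln(63))) = 1/ln(63) ≈ 0.2414

Interpretation: for a small percentage change in X, the percentage change in Y is approximately 0.24 times as large.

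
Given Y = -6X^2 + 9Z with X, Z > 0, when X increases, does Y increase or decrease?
Y decreases

Taking the partial derivative:
∂Y/∂X = -12X

∂Y/∂X = -12X < 0 (assuming positive values)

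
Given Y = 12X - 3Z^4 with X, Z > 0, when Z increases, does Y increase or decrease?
Y decreases

Taking the partial derivative:
∂Y/∂Z = -12Z^3

∂Y/∂Z = -12Z^3 < 0 (assuming positive values)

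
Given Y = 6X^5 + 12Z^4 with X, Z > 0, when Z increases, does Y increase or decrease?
Y increases

Taking the partial derivative:
∂Y/∂Z = 48Z^3

∂Y/∂Z = 48Z^3 > 0 (assuming positive values)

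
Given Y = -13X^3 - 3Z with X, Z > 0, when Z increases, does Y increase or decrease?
Y decreases

Taking the partial derivative:
∂Y/∂Z = -3

∂Y/∂Z = -3 < 0 (assuming positive values)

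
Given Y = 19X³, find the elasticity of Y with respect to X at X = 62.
Elasticity = 3

Elasticity = (dY/dX) · (X/Y)

dY/dX = 57·X²
At X = 62: dY/dX = 219108, Y = 4528232

Elasticity = 219108 · (62 / 4528232) = 3

Interpretation: for a small percentage change in X, the percentage change in Y is approximately 3.00 times as large.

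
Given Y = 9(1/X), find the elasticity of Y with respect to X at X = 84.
Elasticity = -1

Elasticity = (dY/dX) · (X/Y)

dY/dX = -9/X²
At X = 84: dY/dX = -1/784, Y = 3/28

Elasticity = (-1/784) · (84 / (3/28)) = -1

Interpretation: for a small percentage change in X, the percentage change in Y is approximately -1.00 times as large.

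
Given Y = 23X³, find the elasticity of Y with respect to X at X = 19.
Elasticity = 3

Elasticity = (dY/dX) · (X/Y)

dY/dX = 69·X²
At X = 19: dY/dX = 24909, Y = 157757

Elasticity = 24909 · (19 / 157757) = 3

Interpretation: for a small percentage change in X, the percentage change in Y is approximately 3.00 times as large.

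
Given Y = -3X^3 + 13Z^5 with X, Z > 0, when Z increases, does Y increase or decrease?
Y increases

Taking the partial derivative:
∂Y/∂Z = 65Z^4

∂Y/∂Z = 65Z^4 > 0 (assuming positive values)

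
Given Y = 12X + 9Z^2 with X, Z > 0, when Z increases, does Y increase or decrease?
Y increases

Taking the partial derivative:
∂Y/∂Z = 18Z

∂Y/∂Z = 18Z > 0 (assuming positive values)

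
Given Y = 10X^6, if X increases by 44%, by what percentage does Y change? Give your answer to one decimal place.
791.6%

For Y = 10X^6:
If X → X(1 + 0.44)
Then Y → Y · (1 + 0.44)^6
     ≈ Y · 8.9161

Percentage change = ((1 + 0.44)^6 − 1) × 100% ≈ 791.6%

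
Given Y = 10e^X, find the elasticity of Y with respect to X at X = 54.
Elasticity = 54

Elasticity = (dY/dX) · (X/Y)

dY/dX = 10·e^X
At X = 54: dY/dX = 10·e^54, Y = 10·e^54

Elasticity = (10·e^54) · (54 / (10·e^54)) = 54

Interpretation: for a small percentage change in X, the percentage change in Y is approximately 54.00 times as large.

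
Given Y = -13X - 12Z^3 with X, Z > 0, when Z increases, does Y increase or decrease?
Y decreases

Taking the partial derivative:
∂Y/∂Z = -36Z^2

∂Y/∂Z = -36Z^2 < 0 (assuming positive values)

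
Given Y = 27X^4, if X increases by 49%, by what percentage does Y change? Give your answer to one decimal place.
392.9%

For Y = 27X^4:
If X → X(1 + 0.49)
Then Y → Y · (1 + 0.49)^4
     ≈ Y · 4.9288

Percentage change = ((1 + 0.49)^4 − 1) × 100% ≈ 392.9%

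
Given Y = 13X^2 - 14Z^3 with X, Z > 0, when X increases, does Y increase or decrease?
Y increases

Taking the partial derivative:
∂Y/∂X = 26X

∂Y/∂X = 26X > 0 (assuming positive values)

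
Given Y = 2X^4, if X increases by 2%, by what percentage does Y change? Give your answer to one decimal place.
8.2%

For Y = 2X^4:
If X → X(1 + 0.02)
Then Y → Y · (1 + 0.02)^4
     ≈ Y · 1.0824

Percentage change = ((1 + 0.02)^4 − 1) × 100% ≈ 8.2%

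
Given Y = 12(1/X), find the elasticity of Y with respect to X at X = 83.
Elasticity = -1

Elasticity = (dY/dX) · (X/Y)

dY/dX = -12/X²
At X = 83: dY/dX = -12/6889, Y = 12/83

Elasticity = (-12/6889) · (83 / (12/83)) = -1

Interpretation: for a small percentage change in X, the percentage change in Y is approximately -1.00 times as large.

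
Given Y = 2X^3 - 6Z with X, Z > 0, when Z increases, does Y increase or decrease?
Y decreases

Taking the partial derivative:
∂Y/∂Z = -6

∂Y/∂Z = -6 < 0 (assuming positive values)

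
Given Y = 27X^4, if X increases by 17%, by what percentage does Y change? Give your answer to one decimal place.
87.4%

For Y = 27X^4:
If X → X(1 + 0.17)
Then Y → Y · (1 + 0.17)^4
     ≈ Y · 1.8739

Percentage change = ((1 + 0.17)^4 − 1) × 100% ≈ 87.4%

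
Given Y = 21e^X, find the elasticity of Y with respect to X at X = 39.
Elasticity = 39

Elasticity = (dY/dX) · (X/Y)

dY/dX = 21·e^X
At X = 39: dY/dX = 21·e^39, Y = 21·e^39

Elasticity = (21·e^39) · (39 / (21·e^39)) = 39

Interpretation: for a small percentage change in X, the percentage change in Y is approximately 39.00 times as large.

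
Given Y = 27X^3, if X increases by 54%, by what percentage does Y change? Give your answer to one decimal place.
265.2%

For Y = 27X^3:
If X → X(1 + 0.54)
Then Y → Y · (1 + 0.54)^3
     ≈ Y · 3.6523

Percentage change = ((1 + 0.54)^3 − 1) × 100% ≈ 265.2%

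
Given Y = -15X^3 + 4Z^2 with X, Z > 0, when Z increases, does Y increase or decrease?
Y increases

Taking the partial derivative:
∂Y/∂Z = 8Z

∂Y/∂Z = 8Z > 0 (assuming positive values)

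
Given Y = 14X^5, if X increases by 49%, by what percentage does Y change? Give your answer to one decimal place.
634.4%

For Y = 14X^5:
If X → X(1 + 0.49)
Then Y → Y · (1 + 0.49)^5
     ≈ Y · 7.3440

Percentage change = ((1 + 0.49)^5 − 1) × 100% ≈ 634.4%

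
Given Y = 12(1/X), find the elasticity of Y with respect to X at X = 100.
Elasticity = -1

Elasticity = (dY/dX) · (X/Y)

dY/dX = -12/X²
At X = 100: dY/dX = -3/2500, Y = 3/25

Elasticity = (-3/2500) · (100 / (3/25)) = -1

Interpretation: for a small percentage change in X, the percentage change in Y is approximately -1.00 times as large.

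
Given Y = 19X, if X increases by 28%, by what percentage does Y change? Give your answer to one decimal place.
28.0%

For Y = 19X:
If X → X(1 + 0.28)
Then Y → Y · (1 + 0.28)^1
     = Y · 1.2800

Percentage change = ((1 + 0.28)^1 − 1) × 100% = 28.0%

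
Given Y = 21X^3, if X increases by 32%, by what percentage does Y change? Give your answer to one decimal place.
130.0%

For Y = 21X^3:
If X → X(1 + 0.32)
Then Y → Y · (1 + 0.32)^3
     ≈ Y · 2.3000

Percentage change = ((1 + 0.32)^3 − 1) × 100% ≈ 130.0%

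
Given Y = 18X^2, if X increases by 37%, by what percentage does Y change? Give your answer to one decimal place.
87.7%

For Y = 18X^2:
If X → X(1 + 0.37)
Then Y → Y · (1 + 0.37)^2
     = Y · 1.8769

Percentage change = ((1 + 0.37)^2 − 1) × 100% ≈ 87.7%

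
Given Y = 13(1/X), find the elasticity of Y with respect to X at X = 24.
Elasticity = -1

Elasticity = (dY/dX) · (X/Y)

dY/dX = -13/X²
At X = 24: dY/dX = -13/576, Y = 13/24

Elasticity = (-13/576) · (24 / (13/24)) = -1

Interpretation: for a small percentage change in X, the percentage change in Y is approximately -1.00 times as large.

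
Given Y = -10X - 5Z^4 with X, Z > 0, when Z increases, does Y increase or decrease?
Y decreases

Taking the partial derivative:
∂Y/∂Z = -20Z^3

∂Y/∂Z = -20Z^3 < 0 (assuming positive values)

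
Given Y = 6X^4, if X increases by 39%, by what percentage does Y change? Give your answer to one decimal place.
273.3%

For Y = 6X^4:
If X → X(1 + 0.39)
Then Y → Y · (1 + 0.39)^4
     ≈ Y · 3.7330

Percentage change = ((1 + 0.39)^4 − 1) × 100% ≈ 273.3%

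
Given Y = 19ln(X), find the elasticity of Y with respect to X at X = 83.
Elasticity = 1/ln(83) ≈ 0.2263

Elasticity = (dY/dX) · (X/Y)

dY/dX = 19/X
At X = 83: dY/dX = 19/83, Y = 19·ln(83)

Elasticity = (19/83) · (83 / (19·ln(83))) = 1/ln(83) ≈ 0.2263

Interpretation: for a small percentage change in X, the percentage change in Y is approximately 0.23 times as large.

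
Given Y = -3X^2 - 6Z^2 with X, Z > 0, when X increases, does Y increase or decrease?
Y decreases

Taking the partial derivative:
∂Y/∂X = -6X

∂Y/∂X = -6X < 0 (assuming positive values)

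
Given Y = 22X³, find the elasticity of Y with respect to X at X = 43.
Elasticity = 3

Elasticity = (dY/dX) · (X/Y)

dY/dX = 66·X²
At X = 43: dY/dX = 122034, Y = 1749154

Elasticity = 122034 · (43 / 1749154) = 3

Interpretation: for a small percentage change in X, the percentage change in Y is approximately 3.00 times as large.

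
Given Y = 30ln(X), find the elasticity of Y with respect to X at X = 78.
Elasticity = 1/ln(78) ≈ 0.2295

Elasticity = (dY/dX) · (X/Y)

dY/dX = 30/X
At X = 78: dY/dX = 5/13, Y = 30·ln(78)

Elasticity = (5/13) · (78 / (30·ln(78))) = 1/ln(78) ≈ 0.2295

Interpretation: for a small percentage change in X, the percentage change in Y is approximately 0.23 times as large.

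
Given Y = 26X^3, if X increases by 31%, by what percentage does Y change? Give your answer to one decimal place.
124.8%

For Y = 26X^3:
If X → X(1 + 0.31)
Then Y → Y · (1 + 0.31)^3
     ≈ Y · 2.2481

Percentage change = ((1 + 0.31)^3 − 1) × 100% ≈ 124.8%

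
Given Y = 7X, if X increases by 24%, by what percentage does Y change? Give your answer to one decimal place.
24.0%

For Y = 7X:
If X → X(1 + 0.24)
Then Y → Y · (1 + 0.24)^1
     = Y · 1.2400

Percentage change = ((1 + 0.24)^1 − 1) × 100% = 24.0%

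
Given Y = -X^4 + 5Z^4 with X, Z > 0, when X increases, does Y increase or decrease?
Y decreases

Taking the partial derivative:
∂Y/∂X = -4X^3

∂Y/∂X = -4X^3 < 0 (assuming positive values)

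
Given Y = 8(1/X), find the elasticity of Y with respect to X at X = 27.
Elasticity = -1

Elasticity = (dY/dX) · (X/Y)

dY/dX = -8/X²
At X = 27: dY/dX = -8/729, Y = 8/27

Elasticity = (-8/729) · (27 / (8/27)) = -1

Interpretation: for a small percentage change in X, the percentage change in Y is approximately -1.00 times as large.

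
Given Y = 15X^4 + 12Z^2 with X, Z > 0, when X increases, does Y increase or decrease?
Y increases

Taking the partial derivative:
∂Y/∂X = 60X^3

∂Y/∂X = 60X^3 > 0 (assuming positive values)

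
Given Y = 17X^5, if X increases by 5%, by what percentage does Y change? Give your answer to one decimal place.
27.6%

For Y = 17X^5:
If X → X(1 + 0.05)
Then Y → Y · (1 + 0.05)^5
     ≈ Y · 1.2763

Percentage change = ((1 + 0.05)^5 − 1) × 100% ≈ 27.6%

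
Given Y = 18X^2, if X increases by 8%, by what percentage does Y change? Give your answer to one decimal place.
16.6%

For Y = 18X^2:
If X → X(1 + 0.08)
Then Y → Y · (1 + 0.08)^2
     = Y · 1.1664

Percentage change = ((1 + 0.08)^2 − 1) × 100% ≈ 16.6%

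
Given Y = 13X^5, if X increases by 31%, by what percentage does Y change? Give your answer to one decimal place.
285.8%

For Y = 13X^5:
If X → X(1 + 0.31)
Then Y → Y · (1 + 0.31)^5
     ≈ Y · 3.8579

Percentage change = ((1 + 0.31)^5 − 1) × 100% ≈ 285.8%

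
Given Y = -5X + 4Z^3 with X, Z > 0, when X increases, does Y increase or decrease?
Y decreases

Taking the partial derivative:
∂Y/∂X = -5

∂Y/∂X = -5 < 0 (assuming positive values)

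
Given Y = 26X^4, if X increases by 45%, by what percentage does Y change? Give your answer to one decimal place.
342.1%

For Y = 26X^4:
If X → X(1 + 0.45)
Then Y → Y · (1 + 0.45)^4
     ≈ Y · 4.4205

Percentage change = ((1 + 0.45)^4 − 1) × 100% ≈ 342.1%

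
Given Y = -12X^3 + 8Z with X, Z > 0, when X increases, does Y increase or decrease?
Y decreases

Taking the partial derivative:
∂Y/∂X = -36X^2

∂Y/∂X = -36X^2 < 0 (assuming positive values)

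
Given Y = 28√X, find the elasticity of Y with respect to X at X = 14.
Elasticity = 1/2

Elasticity = (dY/dX) · (X/Y)

dY/dX = 14/√X
At X = 14: dY/dX = √14, Y = 28·√14

Elasticity = (√14) · (14 / (28·√14)) = 1/2

Interpretation: for a small percentage change in X, the percentage change in Y is approximately 0.50 times as large.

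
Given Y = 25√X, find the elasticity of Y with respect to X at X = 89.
Elasticity = 1/2

Elasticity = (dY/dX) · (X/Y)

dY/dX = 25/(2·√X)
At X = 89: dY/dX = 25·√89/178, Y = 25·√89

Elasticity = (25·√89/178) · (89 / (25·√89)) = 1/2

Interpretation: for a small percentage change in X, the percentage change in Y is approximately 0.50 times as large.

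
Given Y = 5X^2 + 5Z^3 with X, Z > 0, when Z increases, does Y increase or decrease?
Y increases

Taking the partial derivative:
∂Y/∂Z = 15Z^2

∂Y/∂Z = 15Z^2 > 0 (assuming positive values)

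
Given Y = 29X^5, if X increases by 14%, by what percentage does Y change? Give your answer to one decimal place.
92.5%

For Y = 29X^5:
If X → X(1 + 0.14)
Then Y → Y · (1 + 0.14)^5
     ≈ Y · 1.9254

Percentage change = ((1 + 0.14)^5 − 1) × 100% ≈ 92.5%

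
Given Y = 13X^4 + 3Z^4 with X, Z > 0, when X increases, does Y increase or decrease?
Y increases

Taking the partial derivative:
∂Y/∂X = 52X^3

∂Y/∂X = 52X^3 > 0 (assuming positive values)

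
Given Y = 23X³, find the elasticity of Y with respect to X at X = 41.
Elasticity = 3

Elasticity = (dY/dX) · (X/Y)

dY/dX = 69·X²
At X = 41: dY/dX = 115989, Y = 1585183

Elasticity = 115989 · (41 / 1585183) = 3

Interpretation: for a small percentage change in X, the percentage change in Y is approximately 3.00 times as large.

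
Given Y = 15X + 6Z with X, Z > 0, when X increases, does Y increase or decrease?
Y increases

Taking the partial derivative:
∂Y/∂X = 15

∂Y/∂X = 15 > 0 (assuming positive values)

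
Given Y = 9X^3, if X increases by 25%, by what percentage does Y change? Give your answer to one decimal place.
95.3%

For Y = 9X^3:
If X → X(1 + 0.25)
Then Y → Y · (1 + 0.25)^3
     ≈ Y · 1.9531

Percentage change = ((1 + 0.25)^3 − 1) × 100% ≈ 95.3%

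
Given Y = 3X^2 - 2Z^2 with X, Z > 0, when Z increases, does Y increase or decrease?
Y decreases

Taking the partial derivative:
∂Y/∂Z = -4Z

∂Y/∂Z = -4Z < 0 (assuming positive values)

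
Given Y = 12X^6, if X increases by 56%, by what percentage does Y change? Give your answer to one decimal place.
1341.3%

For Y = 12X^6:
If X → X(1 + 0.56)
Then Y → Y · (1 + 0.56)^6
     ≈ Y · 14.4128

Percentage change = ((1 + 0.56)^6 − 1) × 100% ≈ 1341.3%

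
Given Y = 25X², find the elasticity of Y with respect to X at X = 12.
Elasticity = 2

Elasticity = (dY/dX) · (X/Y)

dY/dX = 50·X
At X = 12: dY/dX = 600, Y = 3600

Elasticity = 600 · (12 / 3600) = 2

Interpretation: for a small percentage change in X, the percentage change in Y is approximately 2.00 times as large.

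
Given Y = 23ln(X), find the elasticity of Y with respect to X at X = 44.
Elasticity = 1/ln(44) ≈ 0.2643

Elasticity = (dY/dX) · (X/Y)

dY/dX = 23/X
At X = 44: dY/dX = 23/44, Y = 23·ln(44)

Elasticity = (23/44) · (44 / (23·ln(44))) = 1/ln(44) ≈ 0.2643

Interpretation: for a small percentage change in X, the percentage change in Y is approximately 0.26 times as large.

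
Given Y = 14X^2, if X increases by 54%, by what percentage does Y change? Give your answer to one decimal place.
137.2%

For Y = 14X^2:
If X → X(1 + 0.54)
Then Y → Y · (1 + 0.54)^2
     = Y · 2.3716

Percentage change = ((1 + 0.54)^2 − 1) × 100% ≈ 137.2%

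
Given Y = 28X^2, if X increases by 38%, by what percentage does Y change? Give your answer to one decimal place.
90.4%

For Y = 28X^2:
If X → X(1 + 0.38)
Then Y → Y · (1 + 0.38)^2
     = Y · 1.9044

Percentage change = ((1 + 0.38)^2 − 1) × 100% ≈ 90.4%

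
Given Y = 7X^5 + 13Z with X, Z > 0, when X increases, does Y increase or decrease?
Y increases

Taking the partial derivative:
∂Y/∂X = 35X^4

∂Y/∂X = 35X^4 > 0 (assuming positive values)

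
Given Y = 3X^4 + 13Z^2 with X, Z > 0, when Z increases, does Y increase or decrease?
Y increases

Taking the partial derivative:
∂Y/∂Z = 26Z

∂Y/∂Z = 26Z > 0 (assuming positive values)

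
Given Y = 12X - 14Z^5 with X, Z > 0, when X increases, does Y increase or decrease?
Y increases

Taking the partial derivative:
∂Y/∂X = 12

∂Y/∂X = 12 > 0 (assuming positive values)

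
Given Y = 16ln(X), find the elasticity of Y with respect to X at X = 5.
Elasticity = 1/ln(5) ≈ 0.6213

Elasticity = (dY/dX) · (X/Y)

dY/dX = 16/X
At X = 5: dY/dX = 16/5, Y = 16·ln(5)

Elasticity = (16/5) · (5 / (16·ln(5))) = 1/ln(5) ≈ 0.6213

Interpretation: for a small percentage change in X, the percentage change in Y is approximately 0.62 times as large.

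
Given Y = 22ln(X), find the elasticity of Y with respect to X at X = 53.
Elasticity = 1/ln(53) ≈ 0.2519

Elasticity = (dY/dX) · (X/Y)

dY/dX = 22/X
At X = 53: dY/dX = 22/53, Y = 22·ln(53)

Elasticity = (22/53) · (53 / (22·ln(53))) = 1/ln(53) ≈ 0.2519

Interpretation: for a small percentage change in X, the percentage change in Y is approximately 0.25 times as large.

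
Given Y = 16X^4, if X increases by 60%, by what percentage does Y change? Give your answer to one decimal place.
555.4%

For Y = 16X^4:
If X → X(1 + 0.6)
Then Y → Y · (1 + 0.6)^4
     = Y · 6.5536

Percentage change = ((1 + 0.6)^4 − 1) × 100% ≈ 555.4%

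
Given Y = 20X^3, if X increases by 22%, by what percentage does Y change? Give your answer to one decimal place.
81.6%

For Y = 20X^3:
If X → X(1 + 0.22)
Then Y → Y · (1 + 0.22)^3
     ≈ Y · 1.8158

Percentage change = ((1 + 0.22)^3 − 1) × 100% ≈ 81.6%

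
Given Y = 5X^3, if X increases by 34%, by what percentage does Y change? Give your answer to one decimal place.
140.6%

For Y = 5X^3:
If X → X(1 + 0.34)
Then Y → Y · (1 + 0.34)^3
     ≈ Y · 2.4061

Percentage change = ((1 + 0.34)^3 − 1) × 100% ≈ 140.6%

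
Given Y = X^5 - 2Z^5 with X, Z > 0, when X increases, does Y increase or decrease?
Y increases

Taking the partial derivative:
∂Y/∂X = 5X^4

∂Y/∂X = 5X^4 > 0 (assuming positive values)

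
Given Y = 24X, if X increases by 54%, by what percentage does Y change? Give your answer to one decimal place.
54.0%

For Y = 24X:
If X → X(1 + 0.54)
Then Y → Y · (1 + 0.54)^1
     = Y · 1.5400

Percentage change = ((1 + 0.54)^1 − 1) × 100% = 54.0%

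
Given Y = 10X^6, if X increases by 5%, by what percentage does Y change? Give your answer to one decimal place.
34.0%

For Y = 10X^6:
If X → X(1 + 0.05)
Then Y → Y · (1 + 0.05)^6
     ≈ Y · 1.3401

Percentage change = ((1 + 0.05)^6 − 1) × 100% ≈ 34.0%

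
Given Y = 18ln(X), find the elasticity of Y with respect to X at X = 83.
Elasticity = 1/ln(83) ≈ 0.2263

Elasticity = (dY/dX) · (X/Y)

dY/dX = 18/X
At X = 83: dY/dX = 18/83, Y = 18·ln(83)

Elasticity = (18/83) · (83 / (18·ln(83))) = 1/ln(83) ≈ 0.2263

Interpretation: for a small percentage change in X, the percentage change in Y is approximately 0.23 times as large.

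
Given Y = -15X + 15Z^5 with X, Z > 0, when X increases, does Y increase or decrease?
Y decreases

Taking the partial derivative:
∂Y/∂X = -15

∂Y/∂X = -15 < 0 (assuming positive values)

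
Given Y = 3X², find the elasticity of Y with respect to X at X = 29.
Elasticity = 2

Elasticity = (dY/dX) · (X/Y)

dY/dX = 6·X
At X = 29: dY/dX = 174, Y = 2523

Elasticity = 174 · (29 / 2523) = 2

Interpretation: for a small percentage change in X, the percentage change in Y is approximately 2.00 times as large.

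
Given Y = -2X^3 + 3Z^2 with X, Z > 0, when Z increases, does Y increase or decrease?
Y increases

Taking the partial derivative:
∂Y/∂Z = 6Z

∂Y/∂Z = 6Z > 0 (assuming positive values)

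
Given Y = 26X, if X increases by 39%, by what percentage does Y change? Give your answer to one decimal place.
39.0%

For Y = 26X:
If X → X(1 + 0.39)
Then Y → Y · (1 + 0.39)^1
     = Y · 1.3900

Percentage change = ((1 + 0.39)^1 − 1) × 100% = 39.0%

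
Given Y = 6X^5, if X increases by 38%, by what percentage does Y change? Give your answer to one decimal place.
400.5%

For Y = 6X^5:
If X → X(1 + 0.38)
Then Y → Y · (1 + 0.38)^5
     ≈ Y · 5.0049

Percentage change = ((1 + 0.38)^5 − 1) × 100% ≈ 400.5%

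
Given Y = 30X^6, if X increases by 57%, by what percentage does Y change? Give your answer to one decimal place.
1397.6%

For Y = 30X^6:
If X → X(1 + 0.57)
Then Y → Y · (1 + 0.57)^6
     ≈ Y · 14.9761

Percentage change = ((1 + 0.57)^6 − 1) × 100% ≈ 1397.6%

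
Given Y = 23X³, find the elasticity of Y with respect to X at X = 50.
Elasticity = 3

Elasticity = (dY/dX) · (X/Y)

dY/dX = 69·X²
At X = 50: dY/dX = 172500, Y = 2875000

Elasticity = 172500 · (50 / 2875000) = 3

Interpretation: for a small percentage change in X, the percentage change in Y is approximately 3.00 times as large.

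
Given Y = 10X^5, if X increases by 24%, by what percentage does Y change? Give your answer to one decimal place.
193.2%

For Y = 10X^5:
If X → X(1 + 0.24)
Then Y → Y · (1 + 0.24)^5
     ≈ Y · 2.9316

Percentage change = ((1 + 0.24)^5 − 1) × 100% ≈ 193.2%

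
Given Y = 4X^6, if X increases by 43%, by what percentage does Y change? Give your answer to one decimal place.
755.1%

For Y = 4X^6:
If X → X(1 + 0.43)
Then Y → Y · (1 + 0.43)^6
     ≈ Y · 8.5510

Percentage change = ((1 + 0.43)^6 − 1) × 100% ≈ 755.1%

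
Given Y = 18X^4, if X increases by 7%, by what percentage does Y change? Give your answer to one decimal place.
31.1%

For Y = 18X^4:
If X → X(1 + 0.07)
Then Y → Y · (1 + 0.07)^4
     ≈ Y · 1.3108

Percentage change = ((1 + 0.07)^4 − 1) × 100% ≈ 31.1%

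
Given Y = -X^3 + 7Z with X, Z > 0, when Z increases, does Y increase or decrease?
Y increases

Taking the partial derivative:
∂Y/∂Z = 7

∂Y/∂Z = 7 > 0 (assuming positive values)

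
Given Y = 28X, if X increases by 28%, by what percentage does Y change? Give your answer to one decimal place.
28.0%

For Y = 28X:
If X → X(1 + 0.28)
Then Y → Y · (1 + 0.28)^1
     = Y · 1.2800

Percentage change = ((1 + 0.28)^1 − 1) × 100% = 28.0%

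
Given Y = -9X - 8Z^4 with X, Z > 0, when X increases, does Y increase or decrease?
Y decreases

Taking the partial derivative:
∂Y/∂X = -9

∂Y/∂X = -9 < 0 (assuming positive values)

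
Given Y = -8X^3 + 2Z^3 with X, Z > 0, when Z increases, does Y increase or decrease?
Y increases

Taking the partial derivative:
∂Y/∂Z = 6Z^2

∂Y/∂Z = 6Z^2 > 0 (assuming positive values)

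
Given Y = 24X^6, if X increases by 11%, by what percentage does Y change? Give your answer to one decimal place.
87.0%

For Y = 24X^6:
If X → X(1 + 0.11)
Then Y → Y · (1 + 0.11)^6
     ≈ Y · 1.8704

Percentage change = ((1 + 0.11)^6 − 1) × 100% ≈ 87.0%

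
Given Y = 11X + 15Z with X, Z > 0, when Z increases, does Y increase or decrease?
Y increases

Taking the partial derivative:
∂Y/∂Z = 15

∂Y/∂Z = 15 > 0 (assuming positive values)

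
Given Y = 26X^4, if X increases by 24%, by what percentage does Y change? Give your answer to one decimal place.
136.4%

For Y = 26X^4:
If X → X(1 + 0.24)
Then Y → Y · (1 + 0.24)^4
     ≈ Y · 2.3642

Percentage change = ((1 + 0.24)^4 − 1) × 100% ≈ 136.4%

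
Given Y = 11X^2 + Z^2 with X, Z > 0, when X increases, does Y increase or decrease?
Y increases

Taking the partial derivative:
∂Y/∂X = 22X

∂Y/∂X = 22X > 0 (assuming positive values)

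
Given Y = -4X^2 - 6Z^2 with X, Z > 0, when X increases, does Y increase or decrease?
Y decreases

Taking the partial derivative:
∂Y/∂X = -8X

∂Y/∂X = -8X < 0 (assuming positive values)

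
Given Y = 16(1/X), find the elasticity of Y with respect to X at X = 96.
Elasticity = -1

Elasticity = (dY/dX) · (X/Y)

dY/dX = -16/X²
At X = 96: dY/dX = -1/576, Y = 1/6

Elasticity = (-1/576) · (96 / (1/6)) = -1

Interpretation: for a small percentage change in X, the percentage change in Y is approximately -1.00 times as large.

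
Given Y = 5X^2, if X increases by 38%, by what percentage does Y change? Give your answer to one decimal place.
90.4%

For Y = 5X^2:
If X → X(1 + 0.38)
Then Y → Y · (1 + 0.38)^2
     = Y · 1.9044

Percentage change = ((1 + 0.38)^2 − 1) × 100% ≈ 90.4%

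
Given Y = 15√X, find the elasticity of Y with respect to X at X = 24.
Elasticity = 1/2

Elasticity = (dY/dX) · (X/Y)

dY/dX = 15/(2·√X)
At X = 24: dY/dX = 5·√6/8, Y = 30·√6

Elasticity = (5·√6/8) · (24 / (30·√6)) = 1/2

Interpretation: for a small percentage change in X, the percentage change in Y is approximately 0.50 times as large.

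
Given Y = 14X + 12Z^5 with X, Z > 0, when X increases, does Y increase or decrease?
Y increases

Taking the partial derivative:
∂Y/∂X = 14

∂Y/∂X = 14 > 0 (assuming positive values)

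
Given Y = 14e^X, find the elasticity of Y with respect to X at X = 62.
Elasticity = 62

Elasticity = (dY/dX) · (X/Y)

dY/dX = 14·e^X
At X = 62: dY/dX = 14·e^62, Y = 14·e^62

Elasticity = (14·e^62) · (62 / (14·e^62)) = 62

Interpretation: for a small percentage change in X, the percentage change in Y is approximately 62.00 times as large.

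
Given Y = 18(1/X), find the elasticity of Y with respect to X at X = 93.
Elasticity = -1

Elasticity = (dY/dX) · (X/Y)

dY/dX = -18/X²
At X = 93: dY/dX = -2/961, Y = 6/31

Elasticity = (-2/961) · (93 / (6/31)) = -1

Interpretation: for a small percentage change in X, the percentage change in Y is approximately -1.00 times as large.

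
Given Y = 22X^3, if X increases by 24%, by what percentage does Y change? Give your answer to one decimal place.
90.7%

For Y = 22X^3:
If X → X(1 + 0.24)
Then Y → Y · (1 + 0.24)^3
     ≈ Y · 1.9066

Percentage change = ((1 + 0.24)^3 − 1) × 100% ≈ 90.7%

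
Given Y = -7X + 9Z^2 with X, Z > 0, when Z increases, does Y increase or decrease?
Y increases

Taking the partial derivative:
∂Y/∂Z = 18Z

∂Y/∂Z = 18Z > 0 (assuming positive values)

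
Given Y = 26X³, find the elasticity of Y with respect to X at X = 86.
Elasticity = 3

Elasticity = (dY/dX) · (X/Y)

dY/dX = 78·X²
At X = 86: dY/dX = 576888, Y = 16537456

Elasticity = 576888 · (86 / 16537456) = 3

Interpretation: for a small percentage change in X, the percentage change in Y is approximately 3.00 times as large.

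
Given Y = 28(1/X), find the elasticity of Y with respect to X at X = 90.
Elasticity = -1

Elasticity = (dY/dX) · (X/Y)

dY/dX = -28/X²
At X = 90: dY/dX = -7/2025, Y = 14/45

Elasticity = (-7/2025) · (90 / (14/45)) = -1

Interpretation: for a small percentage change in X, the percentage change in Y is approximately -1.00 times as large.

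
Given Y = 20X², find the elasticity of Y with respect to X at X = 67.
Elasticity = 2

Elasticity = (dY/dX) · (X/Y)

dY/dX = 40·X
At X = 67: dY/dX = 2680, Y = 89780

Elasticity = 2680 · (67 / 89780) = 2

Interpretation: for a small percentage change in X, the percentage change in Y is approximately 2.00 times as large.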